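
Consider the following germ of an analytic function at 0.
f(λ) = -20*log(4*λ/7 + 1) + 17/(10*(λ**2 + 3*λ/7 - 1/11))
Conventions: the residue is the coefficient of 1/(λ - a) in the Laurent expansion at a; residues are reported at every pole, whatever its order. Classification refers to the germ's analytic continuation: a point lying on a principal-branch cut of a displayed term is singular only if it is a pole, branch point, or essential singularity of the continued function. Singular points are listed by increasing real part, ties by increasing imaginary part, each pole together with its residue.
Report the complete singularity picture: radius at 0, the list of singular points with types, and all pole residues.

Denominator factor (λ**2 + 3*λ/7 - 1/11): discriminant 295/539, real irrational roots -3/14 + (1/154)*sqrt(3245) and -3/14 - (1/154)*sqrt(3245); poles of order 1, moduli -3/14 + (1/154)*sqrt(3245) and 3/14 + (1/154)*sqrt(3245).
Branch term (-20)*log(1 - λ/(-7/4)): its argument vanishes at λ = -7/4, a logarithmic branch point, modulus 7/4.
The radius of convergence is the smallest modulus among the singular points: -3/14 + (1/154)*sqrt(3245).
The branch term is analytic at -3/14 - (1/154)*sqrt(3245) and contributes nothing to the residue; only the rational part matters.
The factor λ**2 + 3*λ/7 - 1/11 splits as (λ - a)(λ - a') with a = -3/14 - (1/154)*sqrt(3245), a' = -3/14 + (1/154)*sqrt(3245). At the order-1 pole a set g(λ) = (λ - a)*(rational part) = [17/10] / (λ - a').
Simple pole: residue = g(a) at a = -3/14 - (1/154)*sqrt(3245), which is -(119/2950)*sqrt(3245).
The branch term is analytic at -3/14 + (1/154)*sqrt(3245) and contributes nothing to the residue; only the rational part matters.
The factor λ**2 + 3*λ/7 - 1/11 splits as (λ - a)(λ - a') with a = -3/14 + (1/154)*sqrt(3245), a' = -3/14 - (1/154)*sqrt(3245). At the order-1 pole a set g(λ) = (λ - a)*(rational part) = [17/10] / (λ - a').
Simple pole: residue = g(a) at a = -3/14 + (1/154)*sqrt(3245), which is (119/2950)*sqrt(3245).
List the singular points by increasing real part (a conjugate pair: the negative imaginary part first).

Radius of convergence at 0: -3/14 + (1/154)*sqrt(3245).
At -7/4: a logarithmic branch point.
At -3/14 - (1/154)*sqrt(3245): a pole of order 1; residue -(119/2950)*sqrt(3245).
At -3/14 + (1/154)*sqrt(3245): a pole of order 1; residue (119/2950)*sqrt(3245).


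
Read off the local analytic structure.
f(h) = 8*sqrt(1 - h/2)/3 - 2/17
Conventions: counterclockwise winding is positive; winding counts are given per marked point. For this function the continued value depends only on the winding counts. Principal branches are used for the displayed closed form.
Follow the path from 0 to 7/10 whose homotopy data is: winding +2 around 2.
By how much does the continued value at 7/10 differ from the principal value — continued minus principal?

Continued minus principal equals 0.

The rational part is single-valued and drops out of the difference; each branch term changes only by its own monodromy.
(8/3)*sqrt(1 - h/(2)): winding +2 is even, the square root returns to the same sheet, contribution 0.
Summing the contributions at h = 7/10 gives 0.


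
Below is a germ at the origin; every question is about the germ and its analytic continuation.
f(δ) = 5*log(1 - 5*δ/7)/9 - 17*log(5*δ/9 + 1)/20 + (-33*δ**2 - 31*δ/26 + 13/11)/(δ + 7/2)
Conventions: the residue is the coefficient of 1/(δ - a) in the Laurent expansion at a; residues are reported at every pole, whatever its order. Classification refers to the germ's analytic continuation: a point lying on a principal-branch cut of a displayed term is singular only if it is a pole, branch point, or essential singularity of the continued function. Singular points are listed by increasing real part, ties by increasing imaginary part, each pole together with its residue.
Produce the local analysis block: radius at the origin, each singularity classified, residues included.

Radius of convergence at 0: 7/5.
At -7/2: a pole of order 1; residue -57042/143.
At -9/5: a logarithmic branch point.
At 7/5: a logarithmic branch point.

Denominator factor (δ + 7/2): pole of order 1 at -7/2, modulus 7/2.
Branch term (5/9)*log(1 - δ/(7/5)): its argument vanishes at δ = 7/5, a logarithmic branch point, modulus 7/5.
Branch term (-17/20)*log(1 - δ/(-9/5)): its argument vanishes at δ = -9/5, a logarithmic branch point, modulus 9/5.
The radius of convergence is the smallest modulus among the singular points: 7/5.
The branch terms are analytic at -7/2 and contribute nothing to the residue; only the rational part matters.
At the order-1 pole -7/2 set g(δ) = (δ - (-7/2))*(rational part) = -33*δ**2 - 31*δ/26 + 13/11.
Simple pole: residue = g(a) at a = -7/2, which is -57042/143.
List the singular points by increasing real part (a conjugate pair: the negative imaginary part first).


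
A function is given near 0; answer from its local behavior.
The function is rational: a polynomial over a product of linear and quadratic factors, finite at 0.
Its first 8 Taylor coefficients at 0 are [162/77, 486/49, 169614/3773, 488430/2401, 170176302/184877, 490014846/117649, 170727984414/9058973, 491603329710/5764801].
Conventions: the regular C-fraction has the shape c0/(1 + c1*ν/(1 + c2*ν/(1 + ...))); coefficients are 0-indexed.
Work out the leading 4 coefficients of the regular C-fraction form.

The regular C-fraction coefficients are [162/77, -33/7, 2/11, -2/11].

Taylor coefficients (read off): a_0 = 162/77, a_1 = 486/49, a_2 = 169614/3773, a_3 = 488430/2401.
c0 = a_0 = 162/77. Peel one level at a time: if S = 1 + c*ν/S' with S'(0) = 1, then c is the ν-coefficient of S and S' = c*ν/(S - 1).
S_1 = c0/f = 1 + (-33/7)*ν + (6/7)*ν^2 + ...; c1 = -33/7.
S_2 = c1*ν/(S_1 - 1) = 1 + (2/11)*ν + (4/121)*ν^2 + ...; c2 = 2/11.
S_3 = c2*ν/(S_2 - 1) = 1 + (-2/11)*ν + ...; c3 = -2/11.


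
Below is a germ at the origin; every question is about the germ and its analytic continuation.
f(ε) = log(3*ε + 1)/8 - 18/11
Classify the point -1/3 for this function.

The point is a logarithmic branch point.

The term (1/8)*log(1 - ε/(-1/3)) has argument 1 - -1/3/(-1/3) = 0 at -1/3: a logarithmic (infinitely-sheeted) branch point; the remaining terms are analytic or single-valued there.


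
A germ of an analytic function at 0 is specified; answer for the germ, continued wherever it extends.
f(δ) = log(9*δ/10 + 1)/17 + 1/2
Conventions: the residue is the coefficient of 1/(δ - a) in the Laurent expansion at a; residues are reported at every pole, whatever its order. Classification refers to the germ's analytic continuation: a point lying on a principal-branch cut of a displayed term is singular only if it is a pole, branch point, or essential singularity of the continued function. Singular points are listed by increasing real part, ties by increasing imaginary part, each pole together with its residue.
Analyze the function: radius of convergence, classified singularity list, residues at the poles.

Radius of convergence at 0: 10/9.
At -10/9: a logarithmic branch point.

Branch term (1/17)*log(1 - δ/(-10/9)): its argument vanishes at δ = -10/9, a logarithmic branch point, modulus 10/9.
The radius of convergence is the smallest modulus among the singular points: 10/9.


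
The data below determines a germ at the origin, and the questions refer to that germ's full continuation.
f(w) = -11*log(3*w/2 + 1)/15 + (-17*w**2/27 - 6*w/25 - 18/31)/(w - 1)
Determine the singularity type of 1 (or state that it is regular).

The denominator factor w - 1 vanishes at 1 and appears to the power 1; the numerator there equals -30347/20925, nonzero, and no other factor vanishes.
The branch terms are analytic at this point.
Hence a pole whose order is the multiplicity, 1.

The point is a pole of order 1.


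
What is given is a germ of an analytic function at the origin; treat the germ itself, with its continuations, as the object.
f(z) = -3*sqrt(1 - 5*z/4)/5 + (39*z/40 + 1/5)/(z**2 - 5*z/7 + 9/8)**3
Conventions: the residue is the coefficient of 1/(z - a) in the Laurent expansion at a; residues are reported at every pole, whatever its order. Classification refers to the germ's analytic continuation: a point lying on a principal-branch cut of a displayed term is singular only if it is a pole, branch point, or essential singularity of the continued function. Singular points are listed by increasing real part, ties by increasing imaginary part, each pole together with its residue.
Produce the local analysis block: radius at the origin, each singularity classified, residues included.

Radius of convergence at 0: 4/5.
At (5/14) - ((1/28)*sqrt(782))*i: a pole of order 3; residue ((2211321/597764710)*sqrt(782))*i.
At (5/14) + ((1/28)*sqrt(782))*i: a pole of order 3; residue -((2211321/597764710)*sqrt(782))*i.
At 4/5: an algebraic (square-root) branch point.

Denominator factor (z**2 - 5*z/7 + 9/8)^3: discriminant -391/98, complex-conjugate roots (5/14) + ((1/28)*sqrt(782))*i and (5/14) - ((1/28)*sqrt(782))*i; poles of order 3, moduli (3/4)*sqrt(2) and (3/4)*sqrt(2).
Branch term (-3/5)*sqrt(1 - z/(4/5)): its argument vanishes at z = 4/5, a square-root branch point, modulus 4/5.
The radius of convergence is the smallest modulus among the singular points: 4/5.
The branch term is analytic at (5/14) - ((1/28)*sqrt(782))*i and contributes nothing to the residue; only the rational part matters.
The factor z**2 - 5*z/7 + 9/8 splits as (z - a)(z - a') with a = (5/14) - ((1/28)*sqrt(782))*i, a' = (5/14) + ((1/28)*sqrt(782))*i. At the order-3 pole a set g(z) = (z - a)^3*(rational part) = [39*z/40 + 1/5] / (z - a')^3.
Order-3 pole: residue = g''(a)/2; g''((5/14) - ((1/28)*sqrt(782))*i) = ((2211321/298882355)*sqrt(782))*i, so the residue is ((2211321/597764710)*sqrt(782))*i.
The branch term is analytic at (5/14) + ((1/28)*sqrt(782))*i and contributes nothing to the residue; only the rational part matters.
The factor z**2 - 5*z/7 + 9/8 splits as (z - a)(z - a') with a = (5/14) + ((1/28)*sqrt(782))*i, a' = (5/14) - ((1/28)*sqrt(782))*i. At the order-3 pole a set g(z) = (z - a)^3*(rational part) = [39*z/40 + 1/5] / (z - a')^3.
Order-3 pole: residue = g''(a)/2; g''((5/14) + ((1/28)*sqrt(782))*i) = -((2211321/298882355)*sqrt(782))*i, so the residue is -((2211321/597764710)*sqrt(782))*i.
List the singular points by increasing real part (a conjugate pair: the negative imaginary part first).


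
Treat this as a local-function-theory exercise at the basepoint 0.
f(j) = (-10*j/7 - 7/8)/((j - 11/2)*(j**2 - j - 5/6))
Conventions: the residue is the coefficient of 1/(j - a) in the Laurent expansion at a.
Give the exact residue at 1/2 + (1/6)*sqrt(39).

The factor j**2 - j - 5/6 splits as (j - a)(j - a') with a = 1/2 + (1/6)*sqrt(39), a' = 1/2 - (1/6)*sqrt(39). At the order-1 pole a set g(j) = (j - a)*f(j) = [(-10*j/7 - 7/8)/(j - 11/2)] / (j - a').
Simple pole: residue = g(a) at a = 1/2 + (1/6)*sqrt(39), which is 1467/8036 + (1595/52234)*sqrt(39).

The residue is 1467/8036 + (1595/52234)*sqrt(39).


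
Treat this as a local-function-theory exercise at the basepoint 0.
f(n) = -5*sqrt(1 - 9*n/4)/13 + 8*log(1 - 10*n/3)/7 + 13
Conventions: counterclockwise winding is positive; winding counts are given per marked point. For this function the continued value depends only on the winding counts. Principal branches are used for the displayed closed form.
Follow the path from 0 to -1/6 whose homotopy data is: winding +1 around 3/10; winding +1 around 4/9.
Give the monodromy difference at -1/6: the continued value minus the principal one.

The rational part is single-valued and drops out of the difference; each branch term changes only by its own monodromy.
(-5/13)*sqrt(1 - n/(4/9)): winding +1 is odd, the square root flips sign, contributing -2*(-5/13)*sqrt(1 - (-1/6)/(4/9)) = -2*(-5/13)*sqrt(11/8) = (5/26)*sqrt(22).
(8/7)*log(1 - n/(3/10)): each positive loop around 3/10 adds 2*pi*i to the log, so winding +1 contributes (8/7)*(1)*2*pi*i = (16/7)*pi*i.
Summing the contributions at n = -1/6 gives ((5/26)*sqrt(22)) + ((16/7)*pi)*i.

Continued minus principal equals ((5/26)*sqrt(22)) + ((16/7)*pi)*i.


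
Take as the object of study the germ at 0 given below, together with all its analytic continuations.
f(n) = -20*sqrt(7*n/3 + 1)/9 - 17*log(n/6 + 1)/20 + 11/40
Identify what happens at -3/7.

The term (-20/9)*sqrt(1 - n/(-3/7)) has argument 1 - -3/7/(-3/7) = 0 at -3/7: a square-root (algebraic, two-sheeted) branch point; the remaining terms are analytic or single-valued there.

The point is an algebraic (square-root) branch point.


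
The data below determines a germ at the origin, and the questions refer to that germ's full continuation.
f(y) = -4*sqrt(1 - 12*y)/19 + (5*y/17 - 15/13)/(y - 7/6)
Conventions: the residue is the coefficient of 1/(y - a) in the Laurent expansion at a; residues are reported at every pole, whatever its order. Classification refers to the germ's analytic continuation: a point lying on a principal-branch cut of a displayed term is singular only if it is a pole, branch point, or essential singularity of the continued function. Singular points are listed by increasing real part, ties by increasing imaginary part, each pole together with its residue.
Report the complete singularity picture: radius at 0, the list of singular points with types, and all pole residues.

Radius of convergence at 0: 1/12.
At 1/12: an algebraic (square-root) branch point.
At 7/6: a pole of order 1; residue -1075/1326.

Denominator factor (y - 7/6): pole of order 1 at 7/6, modulus 7/6.
Branch term (-4/19)*sqrt(1 - y/(1/12)): its argument vanishes at y = 1/12, a square-root branch point, modulus 1/12.
The radius of convergence is the smallest modulus among the singular points: 1/12.
The branch term is analytic at 7/6 and contributes nothing to the residue; only the rational part matters.
At the order-1 pole 7/6 set g(y) = (y - (7/6))*(rational part) = 5*y/17 - 15/13.
Simple pole: residue = g(a) at a = 7/6, which is -1075/1326.
List the singular points by increasing real part (a conjugate pair: the negative imaginary part first).


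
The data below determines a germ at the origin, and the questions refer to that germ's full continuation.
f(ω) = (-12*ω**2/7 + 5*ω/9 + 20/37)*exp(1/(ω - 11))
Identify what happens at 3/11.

There is no denominator, hence no pole anywhere.
The essential point of exp(1/(ω - (11))) is 11, not 3/11.
So the germ continues analytically to 3/11.

The point is a regular point.


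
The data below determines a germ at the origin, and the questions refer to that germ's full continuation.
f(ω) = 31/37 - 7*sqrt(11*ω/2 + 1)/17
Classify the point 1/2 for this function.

There is no denominator, hence no pole anywhere.
Branch term sqrt(1 - ω/(-2/11)): argument at 1/2 is 15/4, nonzero, so 1/2 is not its branch point (a point on a principal cut is still regular for the continued germ).
So the germ continues analytically to 1/2.

The point is a regular point.


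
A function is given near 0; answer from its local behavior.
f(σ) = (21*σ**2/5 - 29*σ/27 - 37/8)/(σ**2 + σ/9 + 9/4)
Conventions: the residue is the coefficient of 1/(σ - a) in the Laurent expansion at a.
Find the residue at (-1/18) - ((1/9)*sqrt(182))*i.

The residue is (-104/135) - ((135977/393120)*sqrt(182))*i.

The factor σ**2 + σ/9 + 9/4 splits as (σ - a)(σ - a') with a = (-1/18) - ((1/9)*sqrt(182))*i, a' = (-1/18) + ((1/9)*sqrt(182))*i. At the order-1 pole a set g(σ) = (σ - a)*f(σ) = [21*σ**2/5 - 29*σ/27 - 37/8] / (σ - a').
Simple pole: residue = g(a) at a = (-1/18) - ((1/9)*sqrt(182))*i, which is (-104/135) - ((135977/393120)*sqrt(182))*i.


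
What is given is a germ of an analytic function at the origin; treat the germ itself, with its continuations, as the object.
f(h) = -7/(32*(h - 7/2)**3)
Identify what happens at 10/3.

Denominator factors: h - 7/2 = -1/6 at h = 10/3 — none vanishes.
So the germ continues analytically to 10/3.

The point is a regular point.


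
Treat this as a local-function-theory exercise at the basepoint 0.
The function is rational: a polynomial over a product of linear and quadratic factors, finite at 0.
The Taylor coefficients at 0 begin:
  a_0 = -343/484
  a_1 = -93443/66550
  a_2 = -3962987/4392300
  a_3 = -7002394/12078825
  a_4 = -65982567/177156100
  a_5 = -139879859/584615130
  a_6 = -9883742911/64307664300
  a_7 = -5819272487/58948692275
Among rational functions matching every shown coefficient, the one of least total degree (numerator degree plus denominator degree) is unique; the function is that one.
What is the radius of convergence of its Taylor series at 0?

The radius of convergence is 11/7.

No rational of total degree below 4 reproduces all 8 coefficients; solving the [2/2] Pade equations on them gives f(φ) = (31*φ**2/21 - 31*φ/25 - 7/4)/(φ - 11/7)**2, whose expansion matches every shown term.
Denominator factor (φ - 11/7)^2: pole of order 2 at 11/7, modulus 11/7.
The radius of convergence is the smallest modulus among the singular points: 11/7.


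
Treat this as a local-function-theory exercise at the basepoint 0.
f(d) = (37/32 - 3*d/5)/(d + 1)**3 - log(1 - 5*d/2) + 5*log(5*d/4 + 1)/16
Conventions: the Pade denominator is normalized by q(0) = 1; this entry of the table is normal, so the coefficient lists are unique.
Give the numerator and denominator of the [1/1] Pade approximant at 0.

Taylor coefficients needed (expand at 0): a_0 = 37/32, a_1 = -377/320, a_2 = 29743/2560.
Write the denominator as Q(d) = 1 + q1*d. Requiring Q*f - P = O(d^3) with deg P <= 1 kills the coefficients of d^2..d^2 in Q*f:
  d^2: a_2 + q1*a_1 = 0, i.e. 29743/2560 + (-377/320)*q1 = 0.
Solving this linear system: q1 = 29743/3016.
The numerator is Q*f truncated at degree 1: P0 = a_0 = 37/32; P1 = a_1 + q1*a_0 = 4933939/482560.

The Pade approximant has numerator coefficients [37/32, 4933939/482560]; denominator coefficients [1, 29743/3016].


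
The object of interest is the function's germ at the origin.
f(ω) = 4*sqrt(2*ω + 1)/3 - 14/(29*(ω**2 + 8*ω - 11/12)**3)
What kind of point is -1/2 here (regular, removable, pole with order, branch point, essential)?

The point is an algebraic (square-root) branch point.

The term (4/3)*sqrt(1 - ω/(-1/2)) has argument 1 - -1/2/(-1/2) = 0 at -1/2: a square-root (algebraic, two-sheeted) branch point; the remaining terms are analytic or single-valued there.


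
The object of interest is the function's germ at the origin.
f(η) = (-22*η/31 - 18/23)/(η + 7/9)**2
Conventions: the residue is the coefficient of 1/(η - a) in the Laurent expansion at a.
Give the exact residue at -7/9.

The residue is -22/31.

At the order-2 pole -7/9 set g(η) = (η - (-7/9))^2*f(η) = -22*η/31 - 18/23.
Order-2 pole: residue = g'(a); g'(-7/9) = -22/31, so the residue is -22/31.


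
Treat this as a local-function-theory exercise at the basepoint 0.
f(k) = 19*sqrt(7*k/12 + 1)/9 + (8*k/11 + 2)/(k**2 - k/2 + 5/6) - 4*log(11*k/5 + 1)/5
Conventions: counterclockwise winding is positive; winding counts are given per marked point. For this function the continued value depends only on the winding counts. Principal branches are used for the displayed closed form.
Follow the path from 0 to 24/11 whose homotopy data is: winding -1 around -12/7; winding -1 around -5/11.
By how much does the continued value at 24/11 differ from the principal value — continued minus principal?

Continued minus principal equals (-(190/99)*sqrt(11)) + ((8/5)*pi)*i.

The rational part is single-valued and drops out of the difference; each branch term changes only by its own monodromy.
(19/9)*sqrt(1 - k/(-12/7)): winding -1 is odd, the square root flips sign, contributing -2*(19/9)*sqrt(1 - (24/11)/(-12/7)) = -2*(19/9)*sqrt(25/11) = -(190/99)*sqrt(11).
(-4/5)*log(1 - k/(-5/11)): each positive loop around -5/11 adds 2*pi*i to the log, so winding -1 contributes (-4/5)*(-1)*2*pi*i = (8/5)*pi*i.
Summing the contributions at k = 24/11 gives (-(190/99)*sqrt(11)) + ((8/5)*pi)*i.


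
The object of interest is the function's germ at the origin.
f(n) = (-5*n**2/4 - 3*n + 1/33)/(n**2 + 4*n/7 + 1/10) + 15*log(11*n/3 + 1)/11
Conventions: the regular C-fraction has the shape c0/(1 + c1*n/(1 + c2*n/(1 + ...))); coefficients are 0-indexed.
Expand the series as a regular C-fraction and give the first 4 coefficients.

Taylor coefficients (expand at 0): a_0 = 10/33, a_1 = -6175/231, a_2 = 253265/1617, a_3 = -61903535/101871.
c0 = a_0 = 10/33. Peel one level at a time: if S = 1 + c*n/S' with S'(0) = 1, then c is the n-coefficient of S and S' = c*n/(S - 1).
S_1 = c0/f = 1 + (1235/14)*n + (203417/28)*n^2 + ...; c1 = 1235/14.
S_2 = c1*n/(S_1 - 1) = 1 + (-203417/2470)*n + (1114480648/96089175)*n^2 + ...; c2 = -203417/2470.
S_3 = c2*n/(S_2 - 1) = 1 + (2228961296/15826859685)*n + ...; c3 = 2228961296/15826859685.

The regular C-fraction coefficients are [10/33, 1235/14, -203417/2470, 2228961296/15826859685].


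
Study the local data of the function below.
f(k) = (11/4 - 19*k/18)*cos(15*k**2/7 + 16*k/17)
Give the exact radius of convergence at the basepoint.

The factor cos(15*k**2/7 + 16*k/17) is entire and contributes no finite singular point.
The polynomial part has no poles.
No finite singular points: the Taylor series at 0 converges everywhere.

The radius of convergence is infinite.


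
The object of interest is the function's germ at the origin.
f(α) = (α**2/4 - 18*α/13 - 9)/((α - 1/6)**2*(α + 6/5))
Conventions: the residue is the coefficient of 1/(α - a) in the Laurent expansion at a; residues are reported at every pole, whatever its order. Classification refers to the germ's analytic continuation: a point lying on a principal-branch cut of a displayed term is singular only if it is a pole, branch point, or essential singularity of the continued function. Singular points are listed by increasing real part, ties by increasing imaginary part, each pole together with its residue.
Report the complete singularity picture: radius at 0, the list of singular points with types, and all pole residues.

Radius of convergence at 0: 1/6.
At -6/5: a pole of order 1; residue -81648/21853.
At 1/6: a pole of order 2; residue 348445/87412.

Denominator factor (α - 1/6)^2: pole of order 2 at 1/6, modulus 1/6.
Denominator factor (α + 6/5): pole of order 1 at -6/5, modulus 6/5.
The radius of convergence is the smallest modulus among the singular points: 1/6.
At the order-1 pole -6/5 set g(α) = (α - (-6/5))*f(α) = (α**2/4 - 18*α/13 - 9)/(α - 1/6)**2.
Simple pole: residue = g(a) at a = -6/5, which is -81648/21853.
At the order-2 pole 1/6 set g(α) = (α - (1/6))^2*f(α) = (α**2/4 - 18*α/13 - 9)/(α + 6/5).
Order-2 pole: residue = g'(a); g'(1/6) = 348445/87412, so the residue is 348445/87412.
List the singular points by increasing real part (a conjugate pair: the negative imaginary part first).


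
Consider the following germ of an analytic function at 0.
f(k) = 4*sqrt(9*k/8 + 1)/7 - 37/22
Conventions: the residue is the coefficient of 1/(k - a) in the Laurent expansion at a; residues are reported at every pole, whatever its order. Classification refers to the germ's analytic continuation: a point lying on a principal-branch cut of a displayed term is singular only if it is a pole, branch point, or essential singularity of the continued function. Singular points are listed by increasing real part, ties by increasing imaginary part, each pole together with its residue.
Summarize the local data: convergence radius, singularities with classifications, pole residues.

Branch term (4/7)*sqrt(1 - k/(-8/9)): its argument vanishes at k = -8/9, a square-root branch point, modulus 8/9.
The radius of convergence is the smallest modulus among the singular points: 8/9.

Radius of convergence at 0: 8/9.
At -8/9: an algebraic (square-root) branch point.


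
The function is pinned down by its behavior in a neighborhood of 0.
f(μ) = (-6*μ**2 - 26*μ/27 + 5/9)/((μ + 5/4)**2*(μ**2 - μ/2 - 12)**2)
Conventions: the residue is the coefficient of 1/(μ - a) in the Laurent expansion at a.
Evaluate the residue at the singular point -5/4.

The residue is 20286208/104487111.


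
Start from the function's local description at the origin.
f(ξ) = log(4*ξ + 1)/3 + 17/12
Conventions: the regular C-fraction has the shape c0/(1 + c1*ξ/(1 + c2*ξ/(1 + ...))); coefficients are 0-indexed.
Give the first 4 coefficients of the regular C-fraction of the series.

The regular C-fraction coefficients are [17/12, -16/17, 50/17, 34/75].

Taylor coefficients (expand at 0): a_0 = 17/12, a_1 = 4/3, a_2 = -8/3, a_3 = 64/9.
c0 = a_0 = 17/12. Peel one level at a time: if S = 1 + c*ξ/S' with S'(0) = 1, then c is the ξ-coefficient of S and S' = c*ξ/(S - 1).
S_1 = c0/f = 1 + (-16/17)*ξ + (800/289)*ξ^2 + ...; c1 = -16/17.
S_2 = c1*ξ/(S_1 - 1) = 1 + (50/17)*ξ + (-4/3)*ξ^2 + ...; c2 = 50/17.
S_3 = c2*ξ/(S_2 - 1) = 1 + (34/75)*ξ + ...; c3 = 34/75.


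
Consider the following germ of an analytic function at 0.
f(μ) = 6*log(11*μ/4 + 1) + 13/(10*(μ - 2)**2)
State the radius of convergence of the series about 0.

Denominator factor (μ - 2)^2: pole of order 2 at 2, modulus 2.
Branch term (6)*log(1 - μ/(-4/11)): its argument vanishes at μ = -4/11, a logarithmic branch point, modulus 4/11.
The radius of convergence is the smallest modulus among the singular points: 4/11.

The radius of convergence is 4/11.


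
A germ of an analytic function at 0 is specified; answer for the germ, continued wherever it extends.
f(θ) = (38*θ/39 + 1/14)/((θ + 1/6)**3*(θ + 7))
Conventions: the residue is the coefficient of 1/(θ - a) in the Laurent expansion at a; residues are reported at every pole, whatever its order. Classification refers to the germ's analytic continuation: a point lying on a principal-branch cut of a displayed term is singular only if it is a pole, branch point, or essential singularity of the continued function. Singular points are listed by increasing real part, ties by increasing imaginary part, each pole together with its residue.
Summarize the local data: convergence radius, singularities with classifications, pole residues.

Radius of convergence at 0: 1/6.
At -7: a pole of order 1; residue 132660/6271811.
At -1/6: a pole of order 3; residue -132660/6271811.

Denominator factor (θ + 7): pole of order 1 at -7, modulus 7.
Denominator factor (θ + 1/6)^3: pole of order 3 at -1/6, modulus 1/6.
The radius of convergence is the smallest modulus among the singular points: 1/6.
At the order-1 pole -7 set g(θ) = (θ - (-7))*f(θ) = (38*θ/39 + 1/14)/(θ + 1/6)**3.
Simple pole: residue = g(a) at a = -7, which is 132660/6271811.
At the order-3 pole -1/6 set g(θ) = (θ - (-1/6))^3*f(θ) = (38*θ/39 + 1/14)/(θ + 7).
Order-3 pole: residue = g''(a)/2; g''(-1/6) = -265320/6271811, so the residue is -132660/6271811.
List the singular points by increasing real part (a conjugate pair: the negative imaginary part first).


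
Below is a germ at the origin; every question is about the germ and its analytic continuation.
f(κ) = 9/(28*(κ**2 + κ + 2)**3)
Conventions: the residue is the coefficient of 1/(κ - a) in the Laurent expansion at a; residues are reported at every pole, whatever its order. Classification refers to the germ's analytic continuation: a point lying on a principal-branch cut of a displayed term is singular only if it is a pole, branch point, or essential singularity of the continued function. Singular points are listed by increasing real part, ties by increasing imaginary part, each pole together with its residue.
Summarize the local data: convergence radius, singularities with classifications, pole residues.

Radius of convergence at 0: sqrt(2).
At (-1/2) - ((1/2)*sqrt(7))*i: a pole of order 3; residue ((27/4802)*sqrt(7))*i.
At (-1/2) + ((1/2)*sqrt(7))*i: a pole of order 3; residue -((27/4802)*sqrt(7))*i.

Denominator factor (κ**2 + κ + 2)^3: discriminant -7, complex-conjugate roots (-1/2) + ((1/2)*sqrt(7))*i and (-1/2) - ((1/2)*sqrt(7))*i; poles of order 3, moduli sqrt(2) and sqrt(2).
The radius of convergence is the smallest modulus among the singular points: sqrt(2).
The factor κ**2 + κ + 2 splits as (κ - a)(κ - a') with a = (-1/2) - ((1/2)*sqrt(7))*i, a' = (-1/2) + ((1/2)*sqrt(7))*i. At the order-3 pole a set g(κ) = (κ - a)^3*f(κ) = [9/28] / (κ - a')^3.
Order-3 pole: residue = g''(a)/2; g''((-1/2) - ((1/2)*sqrt(7))*i) = ((27/2401)*sqrt(7))*i, so the residue is ((27/4802)*sqrt(7))*i.
The factor κ**2 + κ + 2 splits as (κ - a)(κ - a') with a = (-1/2) + ((1/2)*sqrt(7))*i, a' = (-1/2) - ((1/2)*sqrt(7))*i. At the order-3 pole a set g(κ) = (κ - a)^3*f(κ) = [9/28] / (κ - a')^3.
Order-3 pole: residue = g''(a)/2; g''((-1/2) + ((1/2)*sqrt(7))*i) = -((27/2401)*sqrt(7))*i, so the residue is -((27/4802)*sqrt(7))*i.
List the singular points by increasing real part (a conjugate pair: the negative imaginary part first).


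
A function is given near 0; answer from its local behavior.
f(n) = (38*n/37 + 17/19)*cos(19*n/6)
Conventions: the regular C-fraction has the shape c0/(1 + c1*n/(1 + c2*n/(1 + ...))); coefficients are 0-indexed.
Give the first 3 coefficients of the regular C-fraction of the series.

The regular C-fraction coefficients are [17/19, -722/629, 499609/90576].

Taylor coefficients (expand at 0): a_0 = 17/19, a_1 = 38/37, a_2 = -323/72.
c0 = a_0 = 17/19. Peel one level at a time: if S = 1 + c*n/S' with S'(0) = 1, then c is the n-coefficient of S and S' = c*n/(S - 1).
S_1 = c0/f = 1 + (-722/629)*n + (180358849/28486152)*n^2 + ...; c1 = -722/629.
S_2 = c1*n/(S_1 - 1) = 1 + (499609/90576)*n + ...; c2 = 499609/90576.


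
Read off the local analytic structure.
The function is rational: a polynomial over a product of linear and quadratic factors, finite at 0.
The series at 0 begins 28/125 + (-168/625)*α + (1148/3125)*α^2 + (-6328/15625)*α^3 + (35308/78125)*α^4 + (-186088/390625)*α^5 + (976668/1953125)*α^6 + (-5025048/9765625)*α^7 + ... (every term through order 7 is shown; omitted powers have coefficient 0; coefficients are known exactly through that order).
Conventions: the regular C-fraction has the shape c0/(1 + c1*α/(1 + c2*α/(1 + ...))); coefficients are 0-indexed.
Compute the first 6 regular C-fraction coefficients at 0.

The regular C-fraction coefficients are [28/125, 6/5, 1/6, -13/6, 24/13, 2/13].

Taylor coefficients (read off): a_0 = 28/125, a_1 = -168/625, a_2 = 1148/3125, a_3 = -6328/15625, a_4 = 35308/78125, a_5 = -186088/390625.
c0 = a_0 = 28/125. Peel one level at a time: if S = 1 + c*α/S' with S'(0) = 1, then c is the α-coefficient of S and S' = c*α/(S - 1).
S_1 = c0/f = 1 + (6/5)*α + (-1/5)*α^2 + ...; c1 = 6/5.
S_2 = c1*α/(S_1 - 1) = 1 + (1/6)*α + (13/36)*α^2 + ...; c2 = 1/6.
S_3 = c2*α/(S_2 - 1) = 1 + (-13/6)*α + (4)*α^2 + ...; c3 = -13/6.
S_4 = c3*α/(S_3 - 1) = 1 + (24/13)*α + (-48/169)*α^2 + ...; c4 = 24/13.
S_5 = c4*α/(S_4 - 1) = 1 + (2/13)*α + ...; c5 = 2/13.


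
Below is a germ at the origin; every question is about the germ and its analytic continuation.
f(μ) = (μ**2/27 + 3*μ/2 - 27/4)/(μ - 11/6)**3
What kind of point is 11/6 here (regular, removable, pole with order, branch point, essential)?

The denominator factor μ - 11/6 vanishes at 11/6 and appears to the power 3; the numerator there equals -3767/972, nonzero, and no other factor vanishes.
Hence a pole whose order is the multiplicity, 3.

The point is a pole of order 3.


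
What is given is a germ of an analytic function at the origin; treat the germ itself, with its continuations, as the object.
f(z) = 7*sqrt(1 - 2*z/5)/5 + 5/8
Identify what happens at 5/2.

The point is an algebraic (square-root) branch point.

The term (7/5)*sqrt(1 - z/(5/2)) has argument 1 - 5/2/(5/2) = 0 at 5/2: a square-root (algebraic, two-sheeted) branch point; the remaining terms are analytic or single-valued there.


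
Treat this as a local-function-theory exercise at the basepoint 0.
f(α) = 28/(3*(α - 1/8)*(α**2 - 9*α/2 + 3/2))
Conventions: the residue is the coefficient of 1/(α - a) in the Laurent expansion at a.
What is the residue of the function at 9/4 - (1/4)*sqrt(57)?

The residue is -896/183 - (7616/10431)*sqrt(57).

The factor α**2 - 9*α/2 + 3/2 splits as (α - a)(α - a') with a = 9/4 - (1/4)*sqrt(57), a' = 9/4 + (1/4)*sqrt(57). At the order-1 pole a set g(α) = (α - a)*f(α) = [28/(3*(α - 1/8))] / (α - a').
Simple pole: residue = g(a) at a = 9/4 - (1/4)*sqrt(57), which is -896/183 - (7616/10431)*sqrt(57).


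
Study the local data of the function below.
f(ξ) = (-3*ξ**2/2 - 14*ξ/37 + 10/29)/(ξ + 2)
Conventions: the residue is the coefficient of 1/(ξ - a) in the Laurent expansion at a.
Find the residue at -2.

At the order-1 pole -2 set g(ξ) = (ξ - (-2))*f(ξ) = -3*ξ**2/2 - 14*ξ/37 + 10/29.
Simple pole: residue = g(a) at a = -2, which is -5256/1073.

The residue is -5256/1073.


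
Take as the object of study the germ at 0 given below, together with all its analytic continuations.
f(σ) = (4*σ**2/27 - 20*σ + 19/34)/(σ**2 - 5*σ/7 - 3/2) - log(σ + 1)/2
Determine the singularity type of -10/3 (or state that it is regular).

The point is a regular point.

Denominator factors: σ**2 - 5*σ/7 - 3/2 = 1511/126 at σ = -10/3 — none vanishes.
Branch term log(1 - σ/(-1)): argument at -10/3 is -7/3, nonzero, so -10/3 is not its branch point (a point on a principal cut is still regular for the continued germ).
So the germ continues analytically to -10/3.


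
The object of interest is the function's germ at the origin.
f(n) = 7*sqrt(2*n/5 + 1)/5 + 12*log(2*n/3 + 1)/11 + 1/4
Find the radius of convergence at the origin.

Branch term (7/5)*sqrt(1 - n/(-5/2)): its argument vanishes at n = -5/2, a square-root branch point, modulus 5/2.
Branch term (12/11)*log(1 - n/(-3/2)): its argument vanishes at n = -3/2, a logarithmic branch point, modulus 3/2.
The radius of convergence is the smallest modulus among the singular points: 3/2.

The radius of convergence is 3/2.


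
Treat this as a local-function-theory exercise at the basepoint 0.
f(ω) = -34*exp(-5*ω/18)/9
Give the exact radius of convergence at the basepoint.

The factor exp(-5*ω/18) is entire and contributes no finite singular point.
The polynomial part has no poles.
No finite singular points: the Taylor series at 0 converges everywhere.

The radius of convergence is infinite.


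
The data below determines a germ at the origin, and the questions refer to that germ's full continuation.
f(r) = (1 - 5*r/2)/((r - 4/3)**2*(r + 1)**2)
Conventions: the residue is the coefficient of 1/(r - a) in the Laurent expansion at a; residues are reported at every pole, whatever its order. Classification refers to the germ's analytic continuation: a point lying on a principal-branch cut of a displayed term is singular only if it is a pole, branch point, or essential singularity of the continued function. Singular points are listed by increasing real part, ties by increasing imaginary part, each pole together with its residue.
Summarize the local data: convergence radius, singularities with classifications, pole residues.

Radius of convergence at 0: 1.
At -1: a pole of order 2; residue 9/98.
At 4/3: a pole of order 2; residue -9/98.

Denominator factor (r - 4/3)^2: pole of order 2 at 4/3, modulus 4/3.
Denominator factor (r + 1)^2: pole of order 2 at -1, modulus 1.
The radius of convergence is the smallest modulus among the singular points: 1.
At the order-2 pole -1 set g(r) = (r - (-1))^2*f(r) = (1 - 5*r/2)/(r - 4/3)**2.
Order-2 pole: residue = g'(a); g'(-1) = 9/98, so the residue is 9/98.
At the order-2 pole 4/3 set g(r) = (r - (4/3))^2*f(r) = (1 - 5*r/2)/(r + 1)**2.
Order-2 pole: residue = g'(a); g'(4/3) = -9/98, so the residue is -9/98.
List the singular points by increasing real part (a conjugate pair: the negative imaginary part first).


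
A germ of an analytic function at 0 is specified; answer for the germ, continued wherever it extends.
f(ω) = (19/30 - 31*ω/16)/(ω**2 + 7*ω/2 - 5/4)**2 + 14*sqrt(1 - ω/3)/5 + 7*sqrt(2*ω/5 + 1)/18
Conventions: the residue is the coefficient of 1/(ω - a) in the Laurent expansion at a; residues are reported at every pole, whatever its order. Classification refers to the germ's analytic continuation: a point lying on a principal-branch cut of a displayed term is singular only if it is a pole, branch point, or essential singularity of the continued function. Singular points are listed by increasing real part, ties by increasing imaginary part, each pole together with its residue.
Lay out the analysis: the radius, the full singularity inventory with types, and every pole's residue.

Denominator factor (ω**2 + 7*ω/2 - 5/4)^2: discriminant 69/4, real irrational roots -7/4 + (1/4)*sqrt(69) and -7/4 - (1/4)*sqrt(69); poles of order 2, moduli -7/4 + (1/4)*sqrt(69) and 7/4 + (1/4)*sqrt(69).
Branch term (14/5)*sqrt(1 - ω/(3)): its argument vanishes at ω = 3, a square-root branch point, modulus 3.
Branch term (7/18)*sqrt(1 - ω/(-5/2)): its argument vanishes at ω = -5/2, a square-root branch point, modulus 5/2.
The radius of convergence is the smallest modulus among the singular points: -7/4 + (1/4)*sqrt(69).
The branch terms are analytic at -7/4 - (1/4)*sqrt(69) and contribute nothing to the residue; only the rational part matters.
The factor ω**2 + 7*ω/2 - 5/4 splits as (ω - a)(ω - a') with a = -7/4 - (1/4)*sqrt(69), a' = -7/4 + (1/4)*sqrt(69). At the order-2 pole a set g(ω) = (ω - a)^2*(rational part) = [19/30 - 31*ω/16] / (ω - a')^2.
Order-2 pole: residue = g'(a); g'(-7/4 - (1/4)*sqrt(69)) = (3863/285660)*sqrt(69), so the residue is (3863/285660)*sqrt(69).
The branch terms are analytic at -7/4 + (1/4)*sqrt(69) and contribute nothing to the residue; only the rational part matters.
The factor ω**2 + 7*ω/2 - 5/4 splits as (ω - a)(ω - a') with a = -7/4 + (1/4)*sqrt(69), a' = -7/4 - (1/4)*sqrt(69). At the order-2 pole a set g(ω) = (ω - a)^2*(rational part) = [19/30 - 31*ω/16] / (ω - a')^2.
Order-2 pole: residue = g'(a); g'(-7/4 + (1/4)*sqrt(69)) = -(3863/285660)*sqrt(69), so the residue is -(3863/285660)*sqrt(69).
List the singular points by increasing real part (a conjugate pair: the negative imaginary part first).

Radius of convergence at 0: -7/4 + (1/4)*sqrt(69).
At -7/4 - (1/4)*sqrt(69): a pole of order 2; residue (3863/285660)*sqrt(69).
At -5/2: an algebraic (square-root) branch point.
At -7/4 + (1/4)*sqrt(69): a pole of order 2; residue -(3863/285660)*sqrt(69).
At 3: an algebraic (square-root) branch point.


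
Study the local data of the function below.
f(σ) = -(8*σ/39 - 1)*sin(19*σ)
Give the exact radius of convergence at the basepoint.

The factor -sin(19*σ) is entire and contributes no finite singular point.
The polynomial part has no poles.
No finite singular points: the Taylor series at 0 converges everywhere.

The radius of convergence is infinite.


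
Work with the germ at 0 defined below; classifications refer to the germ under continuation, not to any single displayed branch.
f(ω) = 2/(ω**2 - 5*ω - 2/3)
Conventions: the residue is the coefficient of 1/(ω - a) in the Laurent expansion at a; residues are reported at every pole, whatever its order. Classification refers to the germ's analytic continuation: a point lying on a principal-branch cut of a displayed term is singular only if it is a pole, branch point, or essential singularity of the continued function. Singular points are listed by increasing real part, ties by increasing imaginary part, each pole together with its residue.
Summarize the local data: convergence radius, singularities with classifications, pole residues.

Radius of convergence at 0: -5/2 + (1/6)*sqrt(249).
At 5/2 - (1/6)*sqrt(249): a pole of order 1; residue -(2/83)*sqrt(249).
At 5/2 + (1/6)*sqrt(249): a pole of order 1; residue (2/83)*sqrt(249).

Denominator factor (ω**2 - 5*ω - 2/3): discriminant 83/3, real irrational roots 5/2 + (1/6)*sqrt(249) and 5/2 - (1/6)*sqrt(249); poles of order 1, moduli 5/2 + (1/6)*sqrt(249) and -5/2 + (1/6)*sqrt(249).
The radius of convergence is the smallest modulus among the singular points: -5/2 + (1/6)*sqrt(249).
The factor ω**2 - 5*ω - 2/3 splits as (ω - a)(ω - a') with a = 5/2 - (1/6)*sqrt(249), a' = 5/2 + (1/6)*sqrt(249). At the order-1 pole a set g(ω) = (ω - a)*f(ω) = [2] / (ω - a').
Simple pole: residue = g(a) at a = 5/2 - (1/6)*sqrt(249), which is -(2/83)*sqrt(249).
The factor ω**2 - 5*ω - 2/3 splits as (ω - a)(ω - a') with a = 5/2 + (1/6)*sqrt(249), a' = 5/2 - (1/6)*sqrt(249). At the order-1 pole a set g(ω) = (ω - a)*f(ω) = [2] / (ω - a').
Simple pole: residue = g(a) at a = 5/2 + (1/6)*sqrt(249), which is (2/83)*sqrt(249).
List the singular points by increasing real part (a conjugate pair: the negative imaginary part first).
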